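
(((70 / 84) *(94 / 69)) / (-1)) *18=-470/23 = -20.43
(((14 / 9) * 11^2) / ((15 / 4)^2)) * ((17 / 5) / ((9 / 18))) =921536/10125 = 91.02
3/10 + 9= 93/10 = 9.30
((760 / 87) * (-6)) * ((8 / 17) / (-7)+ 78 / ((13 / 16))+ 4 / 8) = -5054.41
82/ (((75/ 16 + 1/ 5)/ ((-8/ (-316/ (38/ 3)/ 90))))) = 14956800/30889 = 484.21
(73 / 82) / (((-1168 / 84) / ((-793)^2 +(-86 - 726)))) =-13188777/328 = -40209.69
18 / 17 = 1.06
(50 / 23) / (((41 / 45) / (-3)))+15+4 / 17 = 129487/16031 = 8.08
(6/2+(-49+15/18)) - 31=-457/6 = -76.17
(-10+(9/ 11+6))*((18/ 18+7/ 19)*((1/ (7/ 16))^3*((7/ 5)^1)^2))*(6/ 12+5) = -53248/95 = -560.51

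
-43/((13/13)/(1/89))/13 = -43/1157 = -0.04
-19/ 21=-0.90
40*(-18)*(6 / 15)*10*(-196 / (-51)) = -188160/17 = -11068.24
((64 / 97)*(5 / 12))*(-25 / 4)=-500/291 = -1.72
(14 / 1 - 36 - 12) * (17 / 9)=-578/9 = -64.22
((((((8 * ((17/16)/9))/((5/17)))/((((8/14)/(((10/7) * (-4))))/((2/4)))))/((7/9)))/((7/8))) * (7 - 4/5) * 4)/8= -17918/245 = -73.13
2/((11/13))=26/11 = 2.36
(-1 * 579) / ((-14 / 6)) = 1737/7 = 248.14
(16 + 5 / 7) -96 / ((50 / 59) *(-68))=54681/2975 = 18.38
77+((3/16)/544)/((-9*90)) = 180956159/2350080 = 77.00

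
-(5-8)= 3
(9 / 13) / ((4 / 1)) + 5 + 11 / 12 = 475/78 = 6.09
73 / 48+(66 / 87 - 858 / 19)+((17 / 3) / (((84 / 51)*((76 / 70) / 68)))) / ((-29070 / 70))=-196269059/4522608 = -43.40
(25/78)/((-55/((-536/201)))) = 20/1287 = 0.02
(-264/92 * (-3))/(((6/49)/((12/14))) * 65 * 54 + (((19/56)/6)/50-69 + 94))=3326400/203412437 = 0.02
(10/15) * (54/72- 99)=-131/2 = -65.50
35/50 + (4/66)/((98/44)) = 1069/1470 = 0.73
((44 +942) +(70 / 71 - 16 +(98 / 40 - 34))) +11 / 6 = 4009807/4260 = 941.27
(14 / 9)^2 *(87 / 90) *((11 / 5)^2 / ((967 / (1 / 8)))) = 171941/117490500 = 0.00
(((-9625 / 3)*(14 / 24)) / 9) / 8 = -67375/2592 = -25.99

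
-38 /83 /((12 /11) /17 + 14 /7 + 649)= -7106/10105167 = 0.00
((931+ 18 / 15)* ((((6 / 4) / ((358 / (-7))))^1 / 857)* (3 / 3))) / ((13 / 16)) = -391524/9971195 = -0.04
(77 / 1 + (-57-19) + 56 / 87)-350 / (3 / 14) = -1631.69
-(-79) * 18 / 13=1422/13 = 109.38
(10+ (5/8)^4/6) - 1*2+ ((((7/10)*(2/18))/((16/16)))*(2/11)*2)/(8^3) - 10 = -8006731/4055040 = -1.97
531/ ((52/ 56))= 7434/13 = 571.85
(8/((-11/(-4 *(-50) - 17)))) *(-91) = 133224/11 = 12111.27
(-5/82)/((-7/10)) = 25/287 = 0.09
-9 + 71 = 62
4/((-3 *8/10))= -1.67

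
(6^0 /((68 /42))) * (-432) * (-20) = 90720/17 = 5336.47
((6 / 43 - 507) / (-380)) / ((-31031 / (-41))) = 178719/101409308 = 0.00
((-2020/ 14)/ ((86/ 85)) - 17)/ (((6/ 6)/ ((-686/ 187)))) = 276948/473 = 585.51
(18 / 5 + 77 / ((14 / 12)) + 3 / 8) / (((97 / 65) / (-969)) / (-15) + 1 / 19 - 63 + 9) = -528885045/407744224 = -1.30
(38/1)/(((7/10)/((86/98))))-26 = 7422/343 = 21.64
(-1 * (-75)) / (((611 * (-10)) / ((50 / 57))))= -125/11609 = -0.01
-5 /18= -0.28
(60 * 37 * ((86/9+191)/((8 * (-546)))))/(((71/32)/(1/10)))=-4.59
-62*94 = -5828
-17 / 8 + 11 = 71/8 = 8.88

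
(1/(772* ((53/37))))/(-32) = -37/1309312 = 0.00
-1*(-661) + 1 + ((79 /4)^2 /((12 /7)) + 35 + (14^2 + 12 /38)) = 4088869/3648 = 1120.85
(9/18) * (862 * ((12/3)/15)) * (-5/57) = -1724/171 = -10.08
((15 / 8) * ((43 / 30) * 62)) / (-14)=-1333/112 = -11.90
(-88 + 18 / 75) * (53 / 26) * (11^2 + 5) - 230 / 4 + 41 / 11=-161551327/7150 = -22594.59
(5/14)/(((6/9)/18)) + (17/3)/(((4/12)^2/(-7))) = -4863/14 = -347.36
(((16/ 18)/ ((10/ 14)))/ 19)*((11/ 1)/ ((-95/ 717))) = -5.44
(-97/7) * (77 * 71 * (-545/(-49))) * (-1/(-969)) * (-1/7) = 41287565/332367 = 124.22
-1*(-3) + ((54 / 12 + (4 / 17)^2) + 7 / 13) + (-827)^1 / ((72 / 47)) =-531.75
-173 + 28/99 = -17099/99 = -172.72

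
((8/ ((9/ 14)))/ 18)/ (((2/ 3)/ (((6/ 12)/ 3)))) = 14/81 = 0.17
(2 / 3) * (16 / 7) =32/21 = 1.52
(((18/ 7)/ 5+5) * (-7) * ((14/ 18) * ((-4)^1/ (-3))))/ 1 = -5404/135 = -40.03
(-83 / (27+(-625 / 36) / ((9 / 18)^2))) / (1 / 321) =239787/382 = 627.71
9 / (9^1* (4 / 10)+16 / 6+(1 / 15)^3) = 30375/21151 = 1.44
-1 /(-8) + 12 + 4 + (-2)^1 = 113/8 = 14.12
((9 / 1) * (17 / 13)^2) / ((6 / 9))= 7803/338 = 23.09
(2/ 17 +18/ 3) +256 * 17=74088/17 = 4358.12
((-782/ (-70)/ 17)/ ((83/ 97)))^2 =4977361/8439025 = 0.59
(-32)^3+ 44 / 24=-196597/6 = -32766.17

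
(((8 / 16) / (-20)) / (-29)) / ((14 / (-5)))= -1/3248 = 0.00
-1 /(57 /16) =-0.28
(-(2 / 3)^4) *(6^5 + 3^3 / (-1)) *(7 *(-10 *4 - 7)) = 1510768/3 = 503589.33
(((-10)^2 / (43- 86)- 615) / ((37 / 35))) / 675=-37163/42957 = -0.87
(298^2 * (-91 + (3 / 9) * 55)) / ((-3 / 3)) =6453090.67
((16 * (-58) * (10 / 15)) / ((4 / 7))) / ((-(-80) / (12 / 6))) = -406/15 = -27.07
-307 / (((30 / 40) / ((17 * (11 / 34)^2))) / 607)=-22548229/51 = -442122.14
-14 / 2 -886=-893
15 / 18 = 5/6 = 0.83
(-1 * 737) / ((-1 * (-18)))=-737/18 = -40.94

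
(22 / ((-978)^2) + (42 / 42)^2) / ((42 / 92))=10999819/5021541 = 2.19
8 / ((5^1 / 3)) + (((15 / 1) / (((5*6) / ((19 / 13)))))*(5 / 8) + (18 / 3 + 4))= 15867/1040 = 15.26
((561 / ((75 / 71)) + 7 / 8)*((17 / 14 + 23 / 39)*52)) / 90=20959027/37800 = 554.47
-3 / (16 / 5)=-15/16 = -0.94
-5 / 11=-0.45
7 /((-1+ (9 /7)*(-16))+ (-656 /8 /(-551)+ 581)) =26999/2158290 = 0.01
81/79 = 1.03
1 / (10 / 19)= 19/10 = 1.90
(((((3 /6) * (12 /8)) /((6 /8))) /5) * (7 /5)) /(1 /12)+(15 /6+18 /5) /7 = 1481/350 = 4.23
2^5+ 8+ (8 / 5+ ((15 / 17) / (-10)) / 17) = 120209/2890 = 41.59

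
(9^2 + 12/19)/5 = 1551/95 = 16.33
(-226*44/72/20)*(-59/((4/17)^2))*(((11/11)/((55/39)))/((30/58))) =726389651/72000 = 10088.75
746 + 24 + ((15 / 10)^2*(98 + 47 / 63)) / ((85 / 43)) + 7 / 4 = 526067/595 = 884.15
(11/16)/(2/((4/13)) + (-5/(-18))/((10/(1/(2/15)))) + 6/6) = 33/370 = 0.09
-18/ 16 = -9/8 = -1.12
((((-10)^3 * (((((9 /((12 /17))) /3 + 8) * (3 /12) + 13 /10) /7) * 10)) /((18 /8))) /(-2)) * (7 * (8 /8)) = 87250/9 = 9694.44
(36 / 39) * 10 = 120/13 = 9.23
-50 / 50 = -1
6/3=2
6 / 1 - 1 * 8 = -2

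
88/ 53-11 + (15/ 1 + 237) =12861/53 = 242.66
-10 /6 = -5/3 = -1.67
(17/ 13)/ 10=17/130 = 0.13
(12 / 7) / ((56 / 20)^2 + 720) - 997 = -31747396/31843 = -997.00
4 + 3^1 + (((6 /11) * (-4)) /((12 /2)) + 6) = 139/11 = 12.64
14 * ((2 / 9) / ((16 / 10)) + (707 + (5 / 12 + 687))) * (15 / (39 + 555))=39935/81 = 493.02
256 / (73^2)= 256/5329 = 0.05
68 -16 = 52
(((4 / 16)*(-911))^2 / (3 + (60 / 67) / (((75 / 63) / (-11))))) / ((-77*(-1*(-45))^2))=55604707/881662320 = 0.06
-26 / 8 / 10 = -13/40 = -0.32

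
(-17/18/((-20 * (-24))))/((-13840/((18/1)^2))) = 51/1107200 = 0.00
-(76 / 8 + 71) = -161/2 = -80.50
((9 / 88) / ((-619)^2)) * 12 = 27/8429542 = 0.00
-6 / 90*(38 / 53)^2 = -1444/42135 = -0.03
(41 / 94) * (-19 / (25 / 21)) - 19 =-25.96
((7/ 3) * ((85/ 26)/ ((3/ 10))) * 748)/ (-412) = -556325/12051 = -46.16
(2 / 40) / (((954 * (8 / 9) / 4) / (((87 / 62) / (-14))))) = -87/3680320 = 0.00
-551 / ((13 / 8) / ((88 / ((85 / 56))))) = -21722624/1105 = -19658.48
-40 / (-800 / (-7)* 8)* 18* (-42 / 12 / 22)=441/3520 = 0.13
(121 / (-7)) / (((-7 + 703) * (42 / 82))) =-4961/102312 = -0.05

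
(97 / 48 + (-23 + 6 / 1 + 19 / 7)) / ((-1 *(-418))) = -4121/140448 = -0.03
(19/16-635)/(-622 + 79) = 10141/8688 = 1.17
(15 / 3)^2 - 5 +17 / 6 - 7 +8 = 23.83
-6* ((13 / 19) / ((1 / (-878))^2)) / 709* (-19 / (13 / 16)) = 74004864/709 = 104379.22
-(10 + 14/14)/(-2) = 11/2 = 5.50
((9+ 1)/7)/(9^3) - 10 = -51020/5103 = -10.00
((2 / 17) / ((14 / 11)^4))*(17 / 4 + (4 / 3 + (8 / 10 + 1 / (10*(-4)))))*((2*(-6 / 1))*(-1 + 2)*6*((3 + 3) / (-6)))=4787607/233240 = 20.53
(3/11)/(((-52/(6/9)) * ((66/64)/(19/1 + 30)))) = -784/4719 = -0.17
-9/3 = -3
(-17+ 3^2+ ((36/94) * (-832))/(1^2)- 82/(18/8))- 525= -375659/423 = -888.08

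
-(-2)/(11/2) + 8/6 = 56/33 = 1.70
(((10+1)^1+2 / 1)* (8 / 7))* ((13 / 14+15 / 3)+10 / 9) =46124/441 = 104.59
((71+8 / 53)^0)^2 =1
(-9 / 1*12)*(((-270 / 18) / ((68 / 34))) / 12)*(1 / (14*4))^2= 135/6272 = 0.02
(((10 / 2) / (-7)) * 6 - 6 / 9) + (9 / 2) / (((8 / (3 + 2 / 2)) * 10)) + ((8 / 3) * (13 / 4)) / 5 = -503/168 = -2.99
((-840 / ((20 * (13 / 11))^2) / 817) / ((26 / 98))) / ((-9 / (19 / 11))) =3773/2834130 = 0.00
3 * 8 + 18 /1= 42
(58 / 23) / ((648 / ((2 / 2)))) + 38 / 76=3755/7452 = 0.50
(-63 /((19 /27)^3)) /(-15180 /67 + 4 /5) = 415409715/518759888 = 0.80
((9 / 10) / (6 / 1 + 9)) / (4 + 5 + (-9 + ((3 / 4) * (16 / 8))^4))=8/675 = 0.01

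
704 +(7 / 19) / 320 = 4280327/6080 = 704.00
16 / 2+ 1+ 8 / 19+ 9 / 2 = 529/38 = 13.92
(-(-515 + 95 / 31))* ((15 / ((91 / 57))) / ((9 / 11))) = 16584150/2821 = 5878.82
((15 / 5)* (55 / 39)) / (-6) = -55/78 = -0.71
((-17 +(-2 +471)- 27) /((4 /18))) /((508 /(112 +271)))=1464975/1016 = 1441.90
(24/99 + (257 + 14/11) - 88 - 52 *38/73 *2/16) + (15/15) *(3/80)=32216827/192720 = 167.17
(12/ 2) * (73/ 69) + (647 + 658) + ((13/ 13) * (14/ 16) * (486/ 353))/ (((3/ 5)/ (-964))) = -5067572/8119 = -624.16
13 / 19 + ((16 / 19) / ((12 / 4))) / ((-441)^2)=7584775/11085417 = 0.68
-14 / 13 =-1.08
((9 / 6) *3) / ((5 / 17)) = 15.30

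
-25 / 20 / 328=-5/1312 = 0.00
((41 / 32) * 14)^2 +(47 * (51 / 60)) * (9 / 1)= 872069/1280 = 681.30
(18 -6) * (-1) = -12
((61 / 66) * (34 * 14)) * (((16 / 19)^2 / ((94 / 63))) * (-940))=-780487680/3971 = -196546.88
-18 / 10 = -9/5 = -1.80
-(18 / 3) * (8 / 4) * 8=-96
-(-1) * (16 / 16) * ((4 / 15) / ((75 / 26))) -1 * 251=-282271/1125 = -250.91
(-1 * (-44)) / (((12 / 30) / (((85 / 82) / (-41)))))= -4675/1681 = -2.78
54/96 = 9/16 = 0.56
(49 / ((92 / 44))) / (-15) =-539/345 = -1.56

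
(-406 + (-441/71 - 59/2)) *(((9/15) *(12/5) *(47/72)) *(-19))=56011639/7100 = 7888.96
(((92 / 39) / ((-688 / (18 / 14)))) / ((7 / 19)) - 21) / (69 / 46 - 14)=460431/273910 = 1.68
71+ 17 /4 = 301/4 = 75.25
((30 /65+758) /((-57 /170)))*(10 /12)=-4190500/2223 = -1885.07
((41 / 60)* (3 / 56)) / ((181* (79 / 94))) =1927/8007440 = 0.00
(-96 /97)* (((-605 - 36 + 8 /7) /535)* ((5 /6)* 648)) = 46438272/72653 = 639.18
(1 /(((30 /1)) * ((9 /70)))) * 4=28/27 = 1.04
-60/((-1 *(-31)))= -60/31 = -1.94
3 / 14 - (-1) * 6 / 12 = 5/7 = 0.71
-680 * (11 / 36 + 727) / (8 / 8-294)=4451110/2637 = 1687.94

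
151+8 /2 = 155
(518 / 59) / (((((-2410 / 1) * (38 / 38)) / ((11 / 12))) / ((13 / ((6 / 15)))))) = -37037/341256 = -0.11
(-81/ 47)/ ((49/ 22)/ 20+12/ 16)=-35640/17813 = -2.00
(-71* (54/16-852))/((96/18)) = 1446057/128 = 11297.32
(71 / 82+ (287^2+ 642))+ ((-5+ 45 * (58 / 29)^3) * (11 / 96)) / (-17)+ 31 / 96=925725245/11152 = 83009.80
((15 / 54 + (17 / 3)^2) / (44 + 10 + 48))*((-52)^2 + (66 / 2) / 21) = 3680479/4284 = 859.12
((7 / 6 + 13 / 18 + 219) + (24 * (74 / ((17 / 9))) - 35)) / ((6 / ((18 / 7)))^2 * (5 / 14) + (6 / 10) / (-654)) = 93901865/162061 = 579.42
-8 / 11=-0.73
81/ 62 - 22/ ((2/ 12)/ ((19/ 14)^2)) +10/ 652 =-59869118/247597 = -241.80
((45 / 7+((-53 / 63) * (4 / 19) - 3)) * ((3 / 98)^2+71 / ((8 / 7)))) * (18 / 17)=9757105/45619 = 213.88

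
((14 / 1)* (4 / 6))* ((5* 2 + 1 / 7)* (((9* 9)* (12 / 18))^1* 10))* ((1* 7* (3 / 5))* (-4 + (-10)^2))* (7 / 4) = 36070272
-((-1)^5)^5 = 1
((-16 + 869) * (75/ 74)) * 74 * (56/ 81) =1194200/27 = 44229.63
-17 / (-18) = 17/18 = 0.94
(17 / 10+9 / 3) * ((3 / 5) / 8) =141/400 = 0.35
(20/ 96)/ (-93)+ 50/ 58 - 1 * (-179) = 11641967/64728 = 179.86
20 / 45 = 4/9 = 0.44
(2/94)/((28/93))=93/1316 = 0.07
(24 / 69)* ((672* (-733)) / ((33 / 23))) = -1313536/11 = -119412.36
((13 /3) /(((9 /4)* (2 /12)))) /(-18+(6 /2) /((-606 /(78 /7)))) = -73528/114885 = -0.64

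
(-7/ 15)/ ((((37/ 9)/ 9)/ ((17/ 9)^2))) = -2023/555 = -3.65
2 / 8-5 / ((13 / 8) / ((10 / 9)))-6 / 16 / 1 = -3317/936 = -3.54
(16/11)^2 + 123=125.12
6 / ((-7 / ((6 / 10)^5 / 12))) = -243/43750 = -0.01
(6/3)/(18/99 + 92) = 11/507 = 0.02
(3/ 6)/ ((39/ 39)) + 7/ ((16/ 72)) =32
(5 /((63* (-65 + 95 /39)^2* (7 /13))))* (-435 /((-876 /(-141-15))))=-2484807/851841088 = 0.00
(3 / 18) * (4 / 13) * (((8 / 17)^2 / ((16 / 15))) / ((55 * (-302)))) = -4/6240377 = 0.00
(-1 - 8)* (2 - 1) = -9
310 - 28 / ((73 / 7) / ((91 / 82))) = 307.02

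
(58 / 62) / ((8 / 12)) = 87/62 = 1.40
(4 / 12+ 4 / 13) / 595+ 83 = 385208/4641 = 83.00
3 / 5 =0.60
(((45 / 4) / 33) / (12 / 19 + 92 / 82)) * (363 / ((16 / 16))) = 385605/5464 = 70.57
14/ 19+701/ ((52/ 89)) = 1186119/988 = 1200.53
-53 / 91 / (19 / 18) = -954/1729 = -0.55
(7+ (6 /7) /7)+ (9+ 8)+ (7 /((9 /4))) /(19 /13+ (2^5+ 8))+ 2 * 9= 204700/4851 = 42.20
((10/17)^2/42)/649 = 50/3938781 = 0.00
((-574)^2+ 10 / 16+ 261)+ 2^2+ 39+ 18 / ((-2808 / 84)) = 34297129/104 = 329780.09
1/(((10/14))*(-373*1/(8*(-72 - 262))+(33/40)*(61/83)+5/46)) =35705936/21796351 = 1.64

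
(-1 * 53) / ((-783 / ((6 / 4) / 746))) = 53/389412 = 0.00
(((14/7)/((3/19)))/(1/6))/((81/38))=35.65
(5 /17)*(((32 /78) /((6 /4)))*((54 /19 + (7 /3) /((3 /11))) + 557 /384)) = 1406105/1360476 = 1.03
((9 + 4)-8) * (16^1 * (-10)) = -800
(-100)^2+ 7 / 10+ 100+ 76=101767/10 = 10176.70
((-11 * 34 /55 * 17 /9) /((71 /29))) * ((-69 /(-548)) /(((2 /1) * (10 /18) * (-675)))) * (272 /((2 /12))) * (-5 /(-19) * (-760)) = -209726144/729525 = -287.48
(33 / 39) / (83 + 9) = 11/1196 = 0.01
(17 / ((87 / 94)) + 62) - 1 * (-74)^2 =-469420/87 = -5395.63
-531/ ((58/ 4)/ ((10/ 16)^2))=-13275/928 = -14.30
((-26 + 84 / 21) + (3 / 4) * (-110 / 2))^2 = 64009/16 = 4000.56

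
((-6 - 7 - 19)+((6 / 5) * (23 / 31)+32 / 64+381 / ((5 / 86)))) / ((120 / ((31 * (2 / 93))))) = 224667/6200 = 36.24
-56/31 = -1.81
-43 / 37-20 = -783/37 = -21.16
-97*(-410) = 39770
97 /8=12.12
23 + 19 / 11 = 272/11 = 24.73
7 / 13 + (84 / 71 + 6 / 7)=16661/6461 = 2.58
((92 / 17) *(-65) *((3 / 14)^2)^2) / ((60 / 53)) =-427869/653072 = -0.66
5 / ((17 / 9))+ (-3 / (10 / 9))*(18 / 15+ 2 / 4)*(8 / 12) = -0.41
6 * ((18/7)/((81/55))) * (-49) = -1540/3 = -513.33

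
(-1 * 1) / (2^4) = -1/16 = -0.06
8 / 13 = 0.62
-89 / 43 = -2.07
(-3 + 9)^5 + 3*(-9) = 7749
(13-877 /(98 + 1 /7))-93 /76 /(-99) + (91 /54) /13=21740953/5168988 = 4.21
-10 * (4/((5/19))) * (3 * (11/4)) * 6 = -7524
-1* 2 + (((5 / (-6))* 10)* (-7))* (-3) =-177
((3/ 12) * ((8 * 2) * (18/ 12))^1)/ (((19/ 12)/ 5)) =360/19 = 18.95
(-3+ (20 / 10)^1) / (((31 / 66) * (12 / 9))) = -1.60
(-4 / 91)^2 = 16/8281 = 0.00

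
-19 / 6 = -3.17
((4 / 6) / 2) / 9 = 1/27 = 0.04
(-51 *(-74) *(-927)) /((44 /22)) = -1749249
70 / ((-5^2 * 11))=-14/55 = -0.25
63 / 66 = 21/22 = 0.95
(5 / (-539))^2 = 25/290521 = 0.00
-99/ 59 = -1.68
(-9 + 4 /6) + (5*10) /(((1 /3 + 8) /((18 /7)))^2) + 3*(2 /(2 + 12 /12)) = -5779/3675 = -1.57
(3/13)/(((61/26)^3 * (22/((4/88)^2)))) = 507/302111711 = 0.00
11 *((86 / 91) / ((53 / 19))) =17974/4823 = 3.73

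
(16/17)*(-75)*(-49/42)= 1400/17 = 82.35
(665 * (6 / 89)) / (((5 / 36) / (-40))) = -1149120/89 = -12911.46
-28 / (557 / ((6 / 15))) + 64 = 178184/2785 = 63.98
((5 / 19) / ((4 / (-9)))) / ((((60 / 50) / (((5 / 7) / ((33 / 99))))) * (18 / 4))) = -125/532 = -0.23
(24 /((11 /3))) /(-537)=-24/1969 = -0.01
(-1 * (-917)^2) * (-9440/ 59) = 134542240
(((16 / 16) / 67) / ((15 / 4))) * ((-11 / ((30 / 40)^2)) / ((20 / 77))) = -13552/45225 = -0.30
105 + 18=123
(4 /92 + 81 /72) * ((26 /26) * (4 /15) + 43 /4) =28423/2208 = 12.87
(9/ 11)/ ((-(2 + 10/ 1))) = -3/44 = -0.07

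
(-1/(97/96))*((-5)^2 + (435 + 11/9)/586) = -2172416/85263 = -25.48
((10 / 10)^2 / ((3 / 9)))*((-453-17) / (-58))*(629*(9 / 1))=3991005/29 = 137620.86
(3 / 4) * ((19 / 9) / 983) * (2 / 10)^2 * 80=0.01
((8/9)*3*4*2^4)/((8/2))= 42.67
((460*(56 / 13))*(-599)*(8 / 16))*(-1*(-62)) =-478337440/13 = -36795187.69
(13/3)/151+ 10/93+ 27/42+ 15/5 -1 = 546373/196602 = 2.78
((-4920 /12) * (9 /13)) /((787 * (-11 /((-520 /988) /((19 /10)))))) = -369000/40627301 = -0.01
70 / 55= 14/11 = 1.27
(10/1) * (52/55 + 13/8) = 1131/44 = 25.70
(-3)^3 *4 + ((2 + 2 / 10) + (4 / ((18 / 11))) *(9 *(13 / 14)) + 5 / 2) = -5801/70 = -82.87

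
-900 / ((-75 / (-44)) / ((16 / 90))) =-1408/15 = -93.87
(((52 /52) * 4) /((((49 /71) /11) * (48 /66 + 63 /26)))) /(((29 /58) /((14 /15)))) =3573856/94605 = 37.78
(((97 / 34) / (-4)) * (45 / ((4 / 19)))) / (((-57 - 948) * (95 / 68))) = 291/2680 = 0.11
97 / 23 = 4.22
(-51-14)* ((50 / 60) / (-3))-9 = 163/18 = 9.06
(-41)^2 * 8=13448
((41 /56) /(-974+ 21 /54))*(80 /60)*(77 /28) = -1353/490700 = 0.00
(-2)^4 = 16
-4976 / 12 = -1244/3 = -414.67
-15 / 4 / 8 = -15/32 = -0.47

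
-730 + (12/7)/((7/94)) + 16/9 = -310994/441 = -705.20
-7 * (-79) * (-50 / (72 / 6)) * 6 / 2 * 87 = -1202775/2 = -601387.50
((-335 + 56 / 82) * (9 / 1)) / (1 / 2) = -246726/41 = -6017.71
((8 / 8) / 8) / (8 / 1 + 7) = 1/120 = 0.01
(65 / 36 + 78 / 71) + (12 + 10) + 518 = 1387663/2556 = 542.90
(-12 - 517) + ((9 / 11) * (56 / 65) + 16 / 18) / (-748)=-636572069/1203345 = -529.00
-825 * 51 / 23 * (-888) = 37362600/23 = 1624460.87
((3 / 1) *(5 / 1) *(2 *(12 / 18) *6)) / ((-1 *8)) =-15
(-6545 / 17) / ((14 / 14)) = -385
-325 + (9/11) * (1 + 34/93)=-323.88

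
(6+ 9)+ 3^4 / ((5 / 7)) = 642/5 = 128.40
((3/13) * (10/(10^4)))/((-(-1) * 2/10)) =3/2600 = 0.00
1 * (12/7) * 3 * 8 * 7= 288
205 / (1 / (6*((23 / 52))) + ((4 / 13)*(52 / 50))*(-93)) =-353625/50686 = -6.98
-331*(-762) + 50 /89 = 22447808/89 = 252222.56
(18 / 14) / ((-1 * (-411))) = 3/959 = 0.00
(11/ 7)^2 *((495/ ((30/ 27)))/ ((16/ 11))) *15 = 17788815/1568 = 11344.91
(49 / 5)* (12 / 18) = 98/15 = 6.53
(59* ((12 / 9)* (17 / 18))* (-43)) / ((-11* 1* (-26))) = -43129/3861 = -11.17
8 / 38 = 4/19 = 0.21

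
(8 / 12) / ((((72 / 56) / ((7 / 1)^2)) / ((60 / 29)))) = 13720/261 = 52.57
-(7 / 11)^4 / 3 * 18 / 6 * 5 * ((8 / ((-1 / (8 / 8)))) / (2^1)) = 48020/14641 = 3.28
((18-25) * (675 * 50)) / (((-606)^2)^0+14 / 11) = -103950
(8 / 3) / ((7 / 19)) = 152/21 = 7.24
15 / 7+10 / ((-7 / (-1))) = 25/7 = 3.57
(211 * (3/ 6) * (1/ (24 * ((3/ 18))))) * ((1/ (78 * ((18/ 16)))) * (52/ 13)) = 1.20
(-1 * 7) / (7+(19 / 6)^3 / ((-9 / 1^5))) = -13608/6749 = -2.02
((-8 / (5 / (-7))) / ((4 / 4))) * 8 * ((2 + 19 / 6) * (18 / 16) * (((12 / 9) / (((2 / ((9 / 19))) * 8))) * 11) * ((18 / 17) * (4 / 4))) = 386694/1615 = 239.44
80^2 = 6400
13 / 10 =1.30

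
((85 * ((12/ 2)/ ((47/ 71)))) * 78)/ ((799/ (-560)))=-93038400/2209 = -42117.88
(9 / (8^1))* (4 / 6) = 3/4 = 0.75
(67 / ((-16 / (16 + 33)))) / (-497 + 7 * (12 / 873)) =0.41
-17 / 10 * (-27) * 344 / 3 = 26316/5 = 5263.20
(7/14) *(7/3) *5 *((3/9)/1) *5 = 175/18 = 9.72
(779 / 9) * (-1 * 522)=-45182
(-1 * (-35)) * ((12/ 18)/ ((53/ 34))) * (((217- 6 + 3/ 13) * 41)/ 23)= 267954680/47541 = 5636.29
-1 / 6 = -0.17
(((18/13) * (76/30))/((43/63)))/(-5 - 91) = -1197/22360 = -0.05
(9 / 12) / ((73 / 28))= 21/73 = 0.29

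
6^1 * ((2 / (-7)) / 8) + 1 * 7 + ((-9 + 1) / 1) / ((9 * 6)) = 2509/378 = 6.64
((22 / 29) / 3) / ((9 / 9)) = 22/87 = 0.25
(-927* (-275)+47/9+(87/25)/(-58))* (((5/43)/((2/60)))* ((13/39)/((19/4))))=458874292/7353 = 62406.40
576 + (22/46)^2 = 304825/529 = 576.23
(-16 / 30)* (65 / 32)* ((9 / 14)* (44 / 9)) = -143/42 = -3.40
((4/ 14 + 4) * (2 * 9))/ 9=60/7 = 8.57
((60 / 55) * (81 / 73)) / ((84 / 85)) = 6885/5621 = 1.22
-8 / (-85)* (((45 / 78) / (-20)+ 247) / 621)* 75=128425/45747 = 2.81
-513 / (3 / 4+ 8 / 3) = -6156/41 = -150.15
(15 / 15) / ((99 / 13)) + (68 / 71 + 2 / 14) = 60614/49203 = 1.23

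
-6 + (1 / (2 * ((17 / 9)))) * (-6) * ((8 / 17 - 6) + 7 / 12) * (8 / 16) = -4791/2312 = -2.07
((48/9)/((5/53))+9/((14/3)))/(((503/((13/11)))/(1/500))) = 159601/580965000 = 0.00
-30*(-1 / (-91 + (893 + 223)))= 6/205 = 0.03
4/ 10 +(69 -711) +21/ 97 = -311071/485 = -641.38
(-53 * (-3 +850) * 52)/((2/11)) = -12838826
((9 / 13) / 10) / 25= 9/3250 = 0.00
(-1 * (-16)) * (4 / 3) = 64/3 = 21.33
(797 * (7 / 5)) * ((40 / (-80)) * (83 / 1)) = -463057/10 = -46305.70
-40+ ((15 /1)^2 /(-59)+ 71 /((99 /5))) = -234970/5841 = -40.23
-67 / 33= -2.03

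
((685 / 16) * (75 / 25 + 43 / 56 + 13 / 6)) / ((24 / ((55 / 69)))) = 37561975/4451328 = 8.44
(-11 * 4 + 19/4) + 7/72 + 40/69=-63877/1656 = -38.57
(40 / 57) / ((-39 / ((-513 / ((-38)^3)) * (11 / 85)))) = -33/1515839 = 0.00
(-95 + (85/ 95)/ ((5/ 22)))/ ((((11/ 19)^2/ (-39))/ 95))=121797429/121 = 1006590.32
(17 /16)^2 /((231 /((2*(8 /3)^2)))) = 289/4158 = 0.07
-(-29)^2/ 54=-841/54 = -15.57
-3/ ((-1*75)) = 1/25 = 0.04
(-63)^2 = 3969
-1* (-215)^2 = -46225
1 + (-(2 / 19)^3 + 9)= 68582/6859 = 10.00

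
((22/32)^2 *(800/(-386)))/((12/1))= -3025/37056 = -0.08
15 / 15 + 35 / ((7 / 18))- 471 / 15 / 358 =162733/1790 = 90.91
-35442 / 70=-17721/35 = -506.31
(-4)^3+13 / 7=-435/7 = -62.14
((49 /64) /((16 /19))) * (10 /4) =4655/2048 = 2.27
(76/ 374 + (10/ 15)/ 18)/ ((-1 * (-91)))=1213/459459 = 0.00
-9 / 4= -2.25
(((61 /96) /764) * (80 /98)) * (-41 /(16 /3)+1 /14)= -260165/50313984 = -0.01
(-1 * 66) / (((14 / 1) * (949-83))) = -33/6062 = -0.01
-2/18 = -1/9 = -0.11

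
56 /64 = 7/8 = 0.88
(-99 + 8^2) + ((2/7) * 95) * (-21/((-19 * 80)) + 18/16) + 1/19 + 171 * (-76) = -13832039/1064 = -13000.04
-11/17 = -0.65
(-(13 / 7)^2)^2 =28561/2401 = 11.90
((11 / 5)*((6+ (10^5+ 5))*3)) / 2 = 3300363/10 = 330036.30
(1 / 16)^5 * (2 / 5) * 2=1/1310720 = 0.00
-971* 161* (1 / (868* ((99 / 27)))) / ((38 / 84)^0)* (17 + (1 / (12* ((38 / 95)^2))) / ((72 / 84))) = -10295513/11904 = -864.88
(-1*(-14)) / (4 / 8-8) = -1.87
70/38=35/19 = 1.84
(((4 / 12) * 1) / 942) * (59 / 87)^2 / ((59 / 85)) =5015/21389994 = 0.00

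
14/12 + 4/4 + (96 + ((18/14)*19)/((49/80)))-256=-242741/2058 = -117.95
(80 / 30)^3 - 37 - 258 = -7453/27 = -276.04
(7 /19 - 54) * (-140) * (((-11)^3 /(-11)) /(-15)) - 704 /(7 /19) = -24929036/399 = -62478.79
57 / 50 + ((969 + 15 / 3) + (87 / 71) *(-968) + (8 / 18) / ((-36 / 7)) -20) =-66449143/287550 = -231.09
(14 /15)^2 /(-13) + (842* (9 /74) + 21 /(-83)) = 916999834/8982675 = 102.09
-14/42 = -1/3 = -0.33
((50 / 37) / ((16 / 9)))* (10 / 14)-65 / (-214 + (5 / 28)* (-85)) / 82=297869645/545136984 = 0.55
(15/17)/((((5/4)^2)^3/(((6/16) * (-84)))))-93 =-5327697/53125 = -100.29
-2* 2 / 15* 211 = -844/15 = -56.27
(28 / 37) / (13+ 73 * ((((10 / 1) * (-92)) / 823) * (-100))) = 3292/35555409 = 0.00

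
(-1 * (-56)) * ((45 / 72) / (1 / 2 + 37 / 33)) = 2310/107 = 21.59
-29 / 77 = -0.38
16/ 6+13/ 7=95/21 = 4.52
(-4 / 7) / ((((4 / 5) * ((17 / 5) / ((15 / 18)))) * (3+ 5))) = -125/5712 = -0.02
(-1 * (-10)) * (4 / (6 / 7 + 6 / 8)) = 224/9 = 24.89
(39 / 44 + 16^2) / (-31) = -11303/1364 = -8.29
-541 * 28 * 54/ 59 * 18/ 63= -233712/59 = -3961.22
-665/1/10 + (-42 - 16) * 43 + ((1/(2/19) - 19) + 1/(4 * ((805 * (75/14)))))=-44332499/17250 = -2570.00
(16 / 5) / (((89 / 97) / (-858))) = -1331616/445 = -2992.40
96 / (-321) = -32/107 = -0.30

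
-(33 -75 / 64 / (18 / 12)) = -1031/32 = -32.22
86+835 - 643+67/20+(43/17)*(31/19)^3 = 681745341/2332060 = 292.34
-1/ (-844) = 1/844 = 0.00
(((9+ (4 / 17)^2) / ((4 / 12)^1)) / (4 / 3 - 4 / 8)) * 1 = 47106/1445 = 32.60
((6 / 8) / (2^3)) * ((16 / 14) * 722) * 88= 47652/7 = 6807.43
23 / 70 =0.33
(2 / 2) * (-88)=-88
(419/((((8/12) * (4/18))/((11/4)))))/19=124443/304 = 409.35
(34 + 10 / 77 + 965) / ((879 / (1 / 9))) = 76933/609147 = 0.13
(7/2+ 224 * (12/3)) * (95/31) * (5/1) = 854525/62 = 13782.66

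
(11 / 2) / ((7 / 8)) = 44/7 = 6.29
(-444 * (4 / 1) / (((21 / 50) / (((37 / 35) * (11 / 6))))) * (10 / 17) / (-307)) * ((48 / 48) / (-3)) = -5.23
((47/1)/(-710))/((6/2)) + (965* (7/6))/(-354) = -2414663/754020 = -3.20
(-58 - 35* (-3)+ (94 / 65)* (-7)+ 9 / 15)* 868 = 2114448/65 = 32529.97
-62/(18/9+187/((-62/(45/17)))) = 3844/371 = 10.36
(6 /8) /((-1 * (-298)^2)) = -3/355216 = 0.00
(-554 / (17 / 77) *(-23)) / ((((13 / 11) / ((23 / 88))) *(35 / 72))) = 29013534/1105 = 26256.59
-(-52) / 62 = 26/31 = 0.84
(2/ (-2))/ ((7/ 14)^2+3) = -4/13 = -0.31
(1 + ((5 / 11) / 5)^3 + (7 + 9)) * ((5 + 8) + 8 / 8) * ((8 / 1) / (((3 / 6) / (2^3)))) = 40549376/1331 = 30465.35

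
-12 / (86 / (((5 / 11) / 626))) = -15/148049 = 0.00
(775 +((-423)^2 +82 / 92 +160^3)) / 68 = 196682425/3128 = 62878.01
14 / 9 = 1.56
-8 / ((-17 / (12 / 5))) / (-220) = -24/4675 = -0.01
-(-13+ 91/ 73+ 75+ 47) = -8048/73 = -110.25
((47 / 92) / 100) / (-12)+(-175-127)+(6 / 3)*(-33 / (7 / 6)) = -277104329/772800 = -358.57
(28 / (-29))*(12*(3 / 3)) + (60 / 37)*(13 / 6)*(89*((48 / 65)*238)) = 58958256/1073 = 54947.12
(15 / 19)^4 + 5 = 702230/130321 = 5.39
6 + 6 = 12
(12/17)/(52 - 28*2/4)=6/323 = 0.02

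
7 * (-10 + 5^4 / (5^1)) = 805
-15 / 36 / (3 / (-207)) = 115/4 = 28.75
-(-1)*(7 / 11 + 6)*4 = 292/11 = 26.55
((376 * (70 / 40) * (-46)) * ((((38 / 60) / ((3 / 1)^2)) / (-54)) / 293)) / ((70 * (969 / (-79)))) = -85399/544672350 = 0.00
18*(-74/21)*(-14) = 888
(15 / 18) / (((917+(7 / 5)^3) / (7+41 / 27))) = 71875/9312408 = 0.01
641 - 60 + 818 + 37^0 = 1400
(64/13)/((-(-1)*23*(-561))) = -64/167739 = 0.00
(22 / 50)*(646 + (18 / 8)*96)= 9482/25 = 379.28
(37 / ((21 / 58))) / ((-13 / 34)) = -72964/273 = -267.27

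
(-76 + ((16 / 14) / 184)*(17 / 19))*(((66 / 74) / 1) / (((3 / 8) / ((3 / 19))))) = -61371288/2150477 = -28.54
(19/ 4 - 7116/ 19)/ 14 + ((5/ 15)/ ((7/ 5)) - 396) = -1347581/3192 = -422.17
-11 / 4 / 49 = -11/196 = -0.06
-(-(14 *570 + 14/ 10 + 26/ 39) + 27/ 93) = 3711526/465 = 7981.78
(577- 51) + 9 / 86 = 45245/86 = 526.10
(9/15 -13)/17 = -62/85 = -0.73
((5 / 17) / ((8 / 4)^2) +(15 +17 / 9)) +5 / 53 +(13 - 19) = 358637/32436 = 11.06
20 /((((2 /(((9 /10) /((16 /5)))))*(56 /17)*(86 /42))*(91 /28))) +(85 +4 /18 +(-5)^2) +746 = 137865583/160992 = 856.35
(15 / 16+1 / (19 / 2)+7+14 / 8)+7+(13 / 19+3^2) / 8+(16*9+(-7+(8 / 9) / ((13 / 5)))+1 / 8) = 5529763/35568 = 155.47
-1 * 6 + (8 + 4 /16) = 9/4 = 2.25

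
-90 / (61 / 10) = -900/61 = -14.75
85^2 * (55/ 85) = 4675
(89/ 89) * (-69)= -69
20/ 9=2.22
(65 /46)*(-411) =-26715/46 = -580.76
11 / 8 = 1.38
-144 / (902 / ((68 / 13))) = -4896/5863 = -0.84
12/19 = 0.63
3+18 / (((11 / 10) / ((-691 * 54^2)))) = -362692047/11 = -32972004.27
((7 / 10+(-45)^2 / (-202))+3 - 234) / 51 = -121364/25755 = -4.71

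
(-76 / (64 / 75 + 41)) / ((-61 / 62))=353400/191479 = 1.85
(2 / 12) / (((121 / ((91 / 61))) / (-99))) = -273/1342 = -0.20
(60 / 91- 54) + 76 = 2062/91 = 22.66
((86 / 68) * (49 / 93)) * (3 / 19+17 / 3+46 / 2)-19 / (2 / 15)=-358412/2907 = -123.29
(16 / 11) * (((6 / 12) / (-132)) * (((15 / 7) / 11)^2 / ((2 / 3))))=-225/717409 = 0.00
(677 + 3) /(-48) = -85/6 = -14.17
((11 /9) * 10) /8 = 55/36 = 1.53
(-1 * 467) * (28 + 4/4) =-13543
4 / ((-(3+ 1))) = -1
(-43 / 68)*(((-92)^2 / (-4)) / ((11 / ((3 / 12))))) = 22747/748 = 30.41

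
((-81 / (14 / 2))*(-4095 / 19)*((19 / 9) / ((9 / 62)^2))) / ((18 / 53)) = 735698.89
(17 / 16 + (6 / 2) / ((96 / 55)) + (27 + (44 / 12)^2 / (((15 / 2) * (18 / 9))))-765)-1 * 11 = -3219793/4320 = -745.32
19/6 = 3.17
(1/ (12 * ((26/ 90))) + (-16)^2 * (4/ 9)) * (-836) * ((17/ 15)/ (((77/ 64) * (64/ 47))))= -810407323/12285 = -65967.22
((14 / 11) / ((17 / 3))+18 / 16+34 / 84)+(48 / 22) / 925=51049919/29059800 = 1.76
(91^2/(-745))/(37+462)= -8281/371755 = -0.02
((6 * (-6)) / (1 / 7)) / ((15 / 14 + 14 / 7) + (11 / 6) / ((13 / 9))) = -22932/395 = -58.06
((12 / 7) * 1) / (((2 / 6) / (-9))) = -324/7 = -46.29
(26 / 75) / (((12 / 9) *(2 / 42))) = 5.46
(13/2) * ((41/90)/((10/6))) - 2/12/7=1227/700 = 1.75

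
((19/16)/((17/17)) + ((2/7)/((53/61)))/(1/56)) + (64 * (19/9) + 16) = 170.71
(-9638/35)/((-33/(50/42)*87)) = 48190/422037 = 0.11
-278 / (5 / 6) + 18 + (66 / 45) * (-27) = -1776/5 = -355.20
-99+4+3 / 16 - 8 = -1645/16 = -102.81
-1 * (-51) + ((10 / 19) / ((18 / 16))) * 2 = 51.94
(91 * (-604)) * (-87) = 4781868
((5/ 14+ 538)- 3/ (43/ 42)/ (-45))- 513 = 25.42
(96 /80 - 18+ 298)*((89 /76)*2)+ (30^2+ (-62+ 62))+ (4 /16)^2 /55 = 1371569/880 = 1558.60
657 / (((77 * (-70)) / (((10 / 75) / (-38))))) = 219/512050 = 0.00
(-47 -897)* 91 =-85904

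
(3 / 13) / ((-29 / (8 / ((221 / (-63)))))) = 1512/83317 = 0.02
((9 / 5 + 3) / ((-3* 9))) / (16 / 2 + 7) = -0.01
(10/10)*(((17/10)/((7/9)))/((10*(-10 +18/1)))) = 153/5600 = 0.03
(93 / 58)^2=8649/3364 = 2.57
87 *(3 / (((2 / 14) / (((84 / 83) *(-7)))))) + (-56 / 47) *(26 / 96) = -302953385/23406 = -12943.41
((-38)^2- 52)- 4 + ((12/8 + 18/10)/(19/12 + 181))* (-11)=15203362/10955 = 1387.80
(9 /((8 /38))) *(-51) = -8721/4 = -2180.25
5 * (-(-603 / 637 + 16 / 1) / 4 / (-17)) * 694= 16636915/21658 = 768.16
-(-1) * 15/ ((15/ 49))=49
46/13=3.54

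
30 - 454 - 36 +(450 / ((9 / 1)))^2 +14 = 2054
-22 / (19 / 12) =-264/19 = -13.89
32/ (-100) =-8/25 = -0.32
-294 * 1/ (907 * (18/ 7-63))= 686/127887 = 0.01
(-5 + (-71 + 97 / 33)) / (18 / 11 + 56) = -2411/1902 = -1.27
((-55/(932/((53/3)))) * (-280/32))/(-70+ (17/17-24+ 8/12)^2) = 306075/14386352 = 0.02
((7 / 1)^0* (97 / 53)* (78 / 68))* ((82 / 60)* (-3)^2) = 25.82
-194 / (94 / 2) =-194/47 = -4.13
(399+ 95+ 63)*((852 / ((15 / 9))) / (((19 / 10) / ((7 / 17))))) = 19931688/323 = 61708.01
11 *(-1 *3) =-33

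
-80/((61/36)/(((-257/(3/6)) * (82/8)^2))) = 155526120/61 = 2549608.52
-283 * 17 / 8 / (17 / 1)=-283/8 = -35.38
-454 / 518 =-0.88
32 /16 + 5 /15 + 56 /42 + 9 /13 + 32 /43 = 8558/1677 = 5.10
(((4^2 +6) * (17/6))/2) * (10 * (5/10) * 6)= 935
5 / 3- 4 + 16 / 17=-71/51 = -1.39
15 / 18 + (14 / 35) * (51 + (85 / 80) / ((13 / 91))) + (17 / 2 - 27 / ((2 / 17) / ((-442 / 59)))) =2480851/1416 = 1752.01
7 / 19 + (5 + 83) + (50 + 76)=4073/19 = 214.37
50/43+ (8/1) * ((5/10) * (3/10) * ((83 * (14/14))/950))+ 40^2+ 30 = 166593207/102125 = 1631.27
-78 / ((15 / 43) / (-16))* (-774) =-13845312/5 = -2769062.40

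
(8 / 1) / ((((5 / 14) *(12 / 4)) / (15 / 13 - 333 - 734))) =-1551872/195 = -7958.32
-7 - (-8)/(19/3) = -109/19 = -5.74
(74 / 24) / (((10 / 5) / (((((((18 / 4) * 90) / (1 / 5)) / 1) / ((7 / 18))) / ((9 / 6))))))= 74925/14 = 5351.79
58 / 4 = 29/2 = 14.50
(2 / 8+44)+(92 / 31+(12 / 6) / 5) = 29523/620 = 47.62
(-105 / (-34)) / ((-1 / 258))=-13545/17 = -796.76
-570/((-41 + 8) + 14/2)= 285/13 = 21.92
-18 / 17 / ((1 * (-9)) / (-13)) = -26/17 = -1.53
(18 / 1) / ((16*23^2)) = 9/4232 = 0.00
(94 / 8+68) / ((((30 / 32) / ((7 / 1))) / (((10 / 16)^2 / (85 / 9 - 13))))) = -33495/512 = -65.42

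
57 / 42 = 19/14 = 1.36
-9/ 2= -4.50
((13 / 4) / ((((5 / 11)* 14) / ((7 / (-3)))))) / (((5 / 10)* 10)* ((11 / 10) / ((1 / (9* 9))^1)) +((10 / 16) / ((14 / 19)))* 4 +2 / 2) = -77/29070 = 0.00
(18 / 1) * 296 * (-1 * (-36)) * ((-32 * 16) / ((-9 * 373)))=10911744/373 = 29254.01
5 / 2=2.50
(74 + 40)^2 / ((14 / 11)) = 71478/7 = 10211.14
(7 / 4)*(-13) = -91/4 = -22.75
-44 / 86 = -22/43 = -0.51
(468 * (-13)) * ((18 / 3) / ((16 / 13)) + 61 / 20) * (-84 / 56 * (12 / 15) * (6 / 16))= 4339413/200 = 21697.06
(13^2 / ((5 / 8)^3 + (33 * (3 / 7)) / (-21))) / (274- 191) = -4239872/893993 = -4.74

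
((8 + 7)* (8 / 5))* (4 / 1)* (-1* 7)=-672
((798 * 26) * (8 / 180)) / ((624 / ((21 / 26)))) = 931/780 = 1.19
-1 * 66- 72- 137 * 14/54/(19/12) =-27434/171 = -160.43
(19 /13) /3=19/39 = 0.49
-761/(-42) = 761/42 = 18.12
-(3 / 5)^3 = -27/125 = -0.22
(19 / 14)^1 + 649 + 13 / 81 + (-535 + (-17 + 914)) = 1012.52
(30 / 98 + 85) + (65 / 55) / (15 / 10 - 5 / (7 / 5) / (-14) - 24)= 50086987/587510 = 85.25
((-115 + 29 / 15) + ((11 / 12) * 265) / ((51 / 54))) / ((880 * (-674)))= -73511/302491200 = 0.00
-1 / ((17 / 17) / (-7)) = 7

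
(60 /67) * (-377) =-22620/67 = -337.61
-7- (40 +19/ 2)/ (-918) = -1417/204 = -6.95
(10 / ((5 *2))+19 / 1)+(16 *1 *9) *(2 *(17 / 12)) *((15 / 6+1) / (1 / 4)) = 5732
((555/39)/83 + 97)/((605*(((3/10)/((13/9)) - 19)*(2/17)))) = -1782416/24535049 = -0.07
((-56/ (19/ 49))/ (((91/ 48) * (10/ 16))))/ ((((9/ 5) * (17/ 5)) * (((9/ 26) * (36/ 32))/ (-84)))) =112394240/26163 = 4295.92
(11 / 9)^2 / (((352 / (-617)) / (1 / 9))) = -6787/23328 = -0.29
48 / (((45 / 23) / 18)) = 2208/5 = 441.60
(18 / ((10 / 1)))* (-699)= -6291/5 = -1258.20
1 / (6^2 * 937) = 1/33732 = 0.00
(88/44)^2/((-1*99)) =-4/99 = -0.04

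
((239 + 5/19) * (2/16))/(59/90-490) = -102285/1673558 = -0.06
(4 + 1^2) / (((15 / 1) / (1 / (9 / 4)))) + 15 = 409/27 = 15.15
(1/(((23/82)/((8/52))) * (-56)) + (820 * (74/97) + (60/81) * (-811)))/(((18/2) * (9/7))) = 272066341/126859122 = 2.14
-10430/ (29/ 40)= -417200/29 = -14386.21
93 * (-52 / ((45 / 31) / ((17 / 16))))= -212381/60 = -3539.68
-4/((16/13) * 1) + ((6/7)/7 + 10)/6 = -919/588 = -1.56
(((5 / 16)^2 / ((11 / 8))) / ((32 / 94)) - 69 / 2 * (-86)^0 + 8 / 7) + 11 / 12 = -3812125/118272 = -32.23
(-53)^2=2809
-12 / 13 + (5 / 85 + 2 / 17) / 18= -1211/1326 = -0.91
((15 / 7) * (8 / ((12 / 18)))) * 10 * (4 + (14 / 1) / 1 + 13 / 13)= 34200/7 = 4885.71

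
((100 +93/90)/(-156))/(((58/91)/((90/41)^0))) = -21217/20880 = -1.02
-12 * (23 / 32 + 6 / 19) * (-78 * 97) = 7138521/76 = 93927.91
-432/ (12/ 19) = -684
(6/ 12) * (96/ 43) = 1.12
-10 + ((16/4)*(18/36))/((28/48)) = -46/7 = -6.57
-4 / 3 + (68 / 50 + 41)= 3077/75 = 41.03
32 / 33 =0.97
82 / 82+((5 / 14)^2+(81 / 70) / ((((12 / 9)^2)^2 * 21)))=143627/125440 = 1.14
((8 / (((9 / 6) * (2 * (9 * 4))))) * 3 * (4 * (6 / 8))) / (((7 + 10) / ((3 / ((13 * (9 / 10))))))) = 20/1989 = 0.01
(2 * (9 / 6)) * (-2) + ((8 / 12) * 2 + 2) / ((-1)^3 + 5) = -31/6 = -5.17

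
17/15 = 1.13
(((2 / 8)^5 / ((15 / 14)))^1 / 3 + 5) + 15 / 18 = 5.83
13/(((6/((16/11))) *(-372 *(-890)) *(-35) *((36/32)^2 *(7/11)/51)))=-14144/821285325 = 0.00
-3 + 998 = 995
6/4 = 1.50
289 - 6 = 283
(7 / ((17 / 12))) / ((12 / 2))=14/17 = 0.82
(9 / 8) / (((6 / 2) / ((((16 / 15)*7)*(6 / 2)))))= 42/5 = 8.40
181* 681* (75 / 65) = 1848915/13 = 142224.23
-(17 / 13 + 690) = -8987/13 = -691.31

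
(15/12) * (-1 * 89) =-445/4 = -111.25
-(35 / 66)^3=-42875/287496 = -0.15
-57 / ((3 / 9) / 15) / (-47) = 2565/47 = 54.57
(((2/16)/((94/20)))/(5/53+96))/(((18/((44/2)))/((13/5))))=689/783396 = 0.00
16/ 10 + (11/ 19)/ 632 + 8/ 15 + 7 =1645261/180120 = 9.13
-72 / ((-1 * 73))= 72/73 = 0.99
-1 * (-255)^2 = -65025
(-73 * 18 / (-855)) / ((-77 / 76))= -584/385 = -1.52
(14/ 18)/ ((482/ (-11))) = -77/4338 = -0.02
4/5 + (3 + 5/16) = 329/80 = 4.11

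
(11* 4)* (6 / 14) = 132/7 = 18.86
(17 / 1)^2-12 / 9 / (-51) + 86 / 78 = 577066/1989 = 290.13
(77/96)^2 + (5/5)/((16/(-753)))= -46.42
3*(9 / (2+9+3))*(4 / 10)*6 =162/35 = 4.63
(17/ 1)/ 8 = 17/8 = 2.12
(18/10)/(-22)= -9/110 = -0.08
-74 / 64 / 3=-37/96 = -0.39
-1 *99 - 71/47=-4724/47 = -100.51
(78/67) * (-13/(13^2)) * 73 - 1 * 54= -4056/67 = -60.54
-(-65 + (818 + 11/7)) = -5282/7 = -754.57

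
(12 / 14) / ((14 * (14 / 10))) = 15/343 = 0.04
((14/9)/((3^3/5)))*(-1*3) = -70/81 = -0.86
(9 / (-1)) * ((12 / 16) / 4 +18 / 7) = -2781/112 = -24.83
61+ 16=77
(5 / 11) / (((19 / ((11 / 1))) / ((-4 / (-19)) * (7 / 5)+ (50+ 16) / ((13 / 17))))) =106954/4693 = 22.79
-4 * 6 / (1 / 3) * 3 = -216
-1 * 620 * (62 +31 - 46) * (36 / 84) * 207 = -18095940/7 = -2585134.29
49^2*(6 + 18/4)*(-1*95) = -2394997.50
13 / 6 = 2.17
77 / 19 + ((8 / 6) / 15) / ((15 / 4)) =52279/12825 = 4.08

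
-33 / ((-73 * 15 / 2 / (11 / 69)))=242/25185 = 0.01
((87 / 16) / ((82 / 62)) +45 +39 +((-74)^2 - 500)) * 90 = 149492565/328 = 455770.02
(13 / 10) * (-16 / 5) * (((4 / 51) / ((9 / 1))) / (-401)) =416/4601475 = 0.00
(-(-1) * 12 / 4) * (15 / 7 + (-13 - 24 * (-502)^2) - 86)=-18144578.57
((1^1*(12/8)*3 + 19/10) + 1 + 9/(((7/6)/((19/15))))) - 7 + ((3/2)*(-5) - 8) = -373/70 = -5.33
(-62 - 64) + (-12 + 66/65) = -8904/65 = -136.98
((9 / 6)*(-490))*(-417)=306495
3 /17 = 0.18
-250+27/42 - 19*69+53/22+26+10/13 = -1532710/1001 = -1531.18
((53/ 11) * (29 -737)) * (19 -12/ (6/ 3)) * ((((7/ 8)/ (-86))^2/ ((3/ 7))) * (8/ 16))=-13943293/2603392 = -5.36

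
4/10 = 2/5 = 0.40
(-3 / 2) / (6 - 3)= -1/2 = -0.50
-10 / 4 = -5/2 = -2.50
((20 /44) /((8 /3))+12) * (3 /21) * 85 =13005/88 = 147.78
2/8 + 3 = 13/4 = 3.25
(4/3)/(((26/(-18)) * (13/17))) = -204/169 = -1.21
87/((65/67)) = 5829/65 = 89.68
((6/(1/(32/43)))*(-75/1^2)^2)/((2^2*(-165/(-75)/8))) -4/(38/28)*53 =203796136/8987 = 22676.77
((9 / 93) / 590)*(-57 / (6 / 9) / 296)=-513/10827680 = 0.00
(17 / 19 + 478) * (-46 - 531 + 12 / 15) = -26214219/95 = -275939.15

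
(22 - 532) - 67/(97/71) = -54227/97 = -559.04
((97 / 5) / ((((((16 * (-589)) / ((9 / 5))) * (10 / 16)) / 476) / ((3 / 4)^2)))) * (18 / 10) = -8414847/2945000 = -2.86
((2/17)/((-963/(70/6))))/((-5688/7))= 245/139677372 = 0.00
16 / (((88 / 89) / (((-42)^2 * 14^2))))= 61542432/11 = 5594766.55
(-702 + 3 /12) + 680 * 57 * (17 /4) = 656113/4 = 164028.25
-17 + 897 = 880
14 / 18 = 7/9 = 0.78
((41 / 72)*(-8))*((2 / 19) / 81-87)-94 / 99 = 60240175/152361 = 395.38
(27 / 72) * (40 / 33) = 5/11 = 0.45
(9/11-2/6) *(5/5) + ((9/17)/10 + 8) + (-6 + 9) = 64727/5610 = 11.54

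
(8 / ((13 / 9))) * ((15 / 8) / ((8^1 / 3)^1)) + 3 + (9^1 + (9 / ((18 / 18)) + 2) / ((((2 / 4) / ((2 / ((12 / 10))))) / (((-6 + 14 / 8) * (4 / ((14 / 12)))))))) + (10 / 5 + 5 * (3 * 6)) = -310413/728 = -426.39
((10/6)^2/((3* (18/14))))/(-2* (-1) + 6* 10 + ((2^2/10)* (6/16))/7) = 24500/2109969 = 0.01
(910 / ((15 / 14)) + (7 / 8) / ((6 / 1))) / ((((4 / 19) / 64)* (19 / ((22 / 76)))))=448525/114 = 3934.43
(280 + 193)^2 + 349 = 224078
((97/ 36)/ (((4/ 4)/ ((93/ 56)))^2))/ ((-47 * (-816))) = 93217/481087488 = 0.00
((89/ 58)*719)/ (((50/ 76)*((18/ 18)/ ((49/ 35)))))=8510803/3625 = 2347.81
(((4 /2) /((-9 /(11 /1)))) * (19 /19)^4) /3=-22/27 = -0.81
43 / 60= 0.72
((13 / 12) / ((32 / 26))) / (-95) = -169/18240 = -0.01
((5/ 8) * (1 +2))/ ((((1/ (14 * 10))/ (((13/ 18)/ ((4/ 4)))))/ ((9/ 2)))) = 6825/8 = 853.12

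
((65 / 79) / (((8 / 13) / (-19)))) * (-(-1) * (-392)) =786695/79 = 9958.16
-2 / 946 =-1/473 = 0.00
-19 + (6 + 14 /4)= -19/2 = -9.50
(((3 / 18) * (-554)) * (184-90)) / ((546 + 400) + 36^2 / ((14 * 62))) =-2825123/308409 = -9.16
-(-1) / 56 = 0.02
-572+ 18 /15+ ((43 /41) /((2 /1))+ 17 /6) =-348977/615 = -567.44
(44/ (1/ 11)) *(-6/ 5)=-2904/5 = -580.80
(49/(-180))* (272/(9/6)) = -6664/135 = -49.36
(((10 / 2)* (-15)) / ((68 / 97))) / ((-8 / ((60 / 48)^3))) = 909375/34816 = 26.12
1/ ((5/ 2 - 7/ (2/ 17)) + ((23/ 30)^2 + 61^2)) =900/3298129 = 0.00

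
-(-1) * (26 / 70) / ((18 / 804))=1742/105 = 16.59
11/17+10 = 181/17 = 10.65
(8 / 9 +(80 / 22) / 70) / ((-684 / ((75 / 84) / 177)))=-4075/587300868 = 0.00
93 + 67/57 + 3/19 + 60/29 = 8387/87 = 96.40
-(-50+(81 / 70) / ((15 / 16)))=8534/175 = 48.77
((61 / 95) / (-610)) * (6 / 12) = -1/1900 = 0.00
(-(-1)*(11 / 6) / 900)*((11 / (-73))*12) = -121/32850 = 0.00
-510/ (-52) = 255/26 = 9.81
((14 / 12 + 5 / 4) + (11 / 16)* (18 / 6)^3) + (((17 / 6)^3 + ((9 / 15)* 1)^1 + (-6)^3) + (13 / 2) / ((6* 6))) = -370429/2160 = -171.49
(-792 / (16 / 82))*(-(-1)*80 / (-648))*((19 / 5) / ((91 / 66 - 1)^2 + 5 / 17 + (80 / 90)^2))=30953736/19957 = 1551.02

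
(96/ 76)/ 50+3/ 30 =0.13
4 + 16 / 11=60/11 = 5.45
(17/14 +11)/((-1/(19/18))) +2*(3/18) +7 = -467/84 = -5.56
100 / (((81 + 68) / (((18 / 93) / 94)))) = 300/217093 = 0.00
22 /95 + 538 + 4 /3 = 153776/285 = 539.56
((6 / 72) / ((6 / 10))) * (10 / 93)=25/1674 = 0.01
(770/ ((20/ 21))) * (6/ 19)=4851/19 = 255.32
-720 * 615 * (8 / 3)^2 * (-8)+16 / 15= 377856016/15 = 25190401.07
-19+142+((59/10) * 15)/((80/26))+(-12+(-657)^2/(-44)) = -8509989/880 = -9670.44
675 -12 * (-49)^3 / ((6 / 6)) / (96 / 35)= 4123115/8 = 515389.38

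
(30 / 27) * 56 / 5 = 112/9 = 12.44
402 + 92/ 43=404.14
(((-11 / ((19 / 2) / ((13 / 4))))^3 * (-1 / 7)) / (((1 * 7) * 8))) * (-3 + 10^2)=283648079/21509824 = 13.19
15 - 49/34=461/34 = 13.56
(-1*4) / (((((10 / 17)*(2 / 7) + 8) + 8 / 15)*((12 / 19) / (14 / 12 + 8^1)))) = -56525/8472 = -6.67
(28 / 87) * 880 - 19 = 22987/87 = 264.22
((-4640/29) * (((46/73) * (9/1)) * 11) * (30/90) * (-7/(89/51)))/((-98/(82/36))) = -14107280/45479 = -310.19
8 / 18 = 0.44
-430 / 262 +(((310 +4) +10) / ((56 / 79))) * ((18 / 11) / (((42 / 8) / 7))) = 10042673/10087 = 995.61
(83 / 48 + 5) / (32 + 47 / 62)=10013/48744 = 0.21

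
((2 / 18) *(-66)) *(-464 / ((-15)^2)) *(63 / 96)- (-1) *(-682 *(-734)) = 112634533/225 = 500597.92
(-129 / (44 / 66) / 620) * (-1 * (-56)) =-2709/155 = -17.48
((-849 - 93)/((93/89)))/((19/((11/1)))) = -307406/589 = -521.91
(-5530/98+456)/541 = 2797/3787 = 0.74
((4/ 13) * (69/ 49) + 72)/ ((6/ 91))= 7690/7 = 1098.57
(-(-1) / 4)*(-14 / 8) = -7/16 = -0.44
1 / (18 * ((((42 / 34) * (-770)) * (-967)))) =17/281455020 = 0.00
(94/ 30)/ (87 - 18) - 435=-450178/1035 = -434.95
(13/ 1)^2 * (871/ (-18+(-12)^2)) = 147199/126 = 1168.25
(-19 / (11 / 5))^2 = 9025/121 = 74.59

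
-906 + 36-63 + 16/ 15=-13979/15 = -931.93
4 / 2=2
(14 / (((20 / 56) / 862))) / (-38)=-84476/95 = -889.22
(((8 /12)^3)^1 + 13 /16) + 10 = 4799/432 = 11.11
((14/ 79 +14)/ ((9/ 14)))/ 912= 980/40527 = 0.02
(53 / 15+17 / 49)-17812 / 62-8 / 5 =-6493954/22785 = -285.01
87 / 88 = 0.99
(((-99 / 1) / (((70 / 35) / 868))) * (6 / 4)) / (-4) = 64449/4 = 16112.25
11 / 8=1.38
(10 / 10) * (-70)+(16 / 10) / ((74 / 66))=-12686/185 = -68.57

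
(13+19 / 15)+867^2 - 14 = 751689.27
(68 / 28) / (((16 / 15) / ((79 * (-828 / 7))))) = -4170015/196 = -21275.59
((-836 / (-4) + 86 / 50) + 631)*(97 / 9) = 2041171/225 = 9071.87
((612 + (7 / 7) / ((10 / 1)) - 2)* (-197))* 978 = -587727633/5 = -117545526.60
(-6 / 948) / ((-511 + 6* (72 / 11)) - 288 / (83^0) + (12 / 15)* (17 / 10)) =275/32951058 = 0.00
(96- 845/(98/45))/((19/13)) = -199.80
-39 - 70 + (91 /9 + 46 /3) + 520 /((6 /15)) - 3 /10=109453/90 = 1216.14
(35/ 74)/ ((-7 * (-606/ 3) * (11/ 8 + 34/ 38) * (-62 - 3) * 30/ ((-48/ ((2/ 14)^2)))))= 14896/83802225 = 0.00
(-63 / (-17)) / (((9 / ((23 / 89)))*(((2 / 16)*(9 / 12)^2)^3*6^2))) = 84410368/9926793 = 8.50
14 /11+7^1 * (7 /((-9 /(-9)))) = 553/11 = 50.27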